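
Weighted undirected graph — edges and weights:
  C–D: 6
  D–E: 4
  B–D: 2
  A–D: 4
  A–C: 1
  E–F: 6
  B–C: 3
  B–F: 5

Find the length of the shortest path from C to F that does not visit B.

Candidate routes:
C -> A -> D -> E -> F: 1 + 4 + 4 + 6 = 15
C -> D -> E -> F: 6 + 4 + 6 = 16
Best route has total 15.

15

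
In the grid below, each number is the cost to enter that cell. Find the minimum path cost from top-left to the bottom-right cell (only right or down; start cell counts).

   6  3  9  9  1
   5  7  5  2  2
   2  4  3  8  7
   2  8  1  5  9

35

Best path: r0c0 -> r1c0 -> r2c0 -> r2c1 -> r2c2 -> r3c2 -> r3c3 -> r3c4
Cost: 6 + 5 + 2 + 4 + 3 + 1 + 5 + 9 = 35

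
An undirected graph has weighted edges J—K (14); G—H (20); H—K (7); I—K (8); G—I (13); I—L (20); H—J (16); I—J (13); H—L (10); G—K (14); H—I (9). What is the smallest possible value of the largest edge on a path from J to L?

13

A few of the J→L routes:
J→I→H→L: max(13, 9, 10) = 13
J→I→K→H→L: max(13, 8, 7, 10) = 13
J→I→G→K→H→L: max(13, 13, 14, 7, 10) = 14
Smallest bottleneck: 13.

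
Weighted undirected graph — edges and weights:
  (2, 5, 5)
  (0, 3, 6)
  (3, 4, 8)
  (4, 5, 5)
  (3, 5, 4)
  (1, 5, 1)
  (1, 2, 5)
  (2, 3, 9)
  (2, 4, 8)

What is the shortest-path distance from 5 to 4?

5

Comparing a few candidate routes:
5 → 1 → 2 → 4: 1 + 5 + 8 = 14
5 → 3 → 4: 4 + 8 = 12
5 → 4: 5
5 → 3 → 2 → 4: 4 + 9 + 8 = 21
5 → 2 → 4: 5 + 8 = 13
Shortest: 5.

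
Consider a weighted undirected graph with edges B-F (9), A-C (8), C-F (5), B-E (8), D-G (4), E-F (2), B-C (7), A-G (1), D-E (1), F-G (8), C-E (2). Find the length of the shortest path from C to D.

3

Comparing a few candidate routes:
C→E→D: 2 + 1 = 3
C→E→F→G→D: 2 + 2 + 8 + 4 = 16
C→F→G→D: 5 + 8 + 4 = 17
C→B→E→D: 7 + 8 + 1 = 16
C→F→E→D: 5 + 2 + 1 = 8
C→A→G→D: 8 + 1 + 4 = 13
Shortest: 3.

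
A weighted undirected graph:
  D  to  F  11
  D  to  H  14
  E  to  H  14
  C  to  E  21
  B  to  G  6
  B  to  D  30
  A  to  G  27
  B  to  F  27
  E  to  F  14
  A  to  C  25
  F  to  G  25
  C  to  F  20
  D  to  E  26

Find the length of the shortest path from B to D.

30

Some routes from B to D:
B - D: 30
B - F - D: 27 + 11 = 38
B - F - E - H - D: 27 + 14 + 14 + 14 = 69
B - G - F - D: 6 + 25 + 11 = 42
B - F - E - D: 27 + 14 + 26 = 67
Best route has total 30.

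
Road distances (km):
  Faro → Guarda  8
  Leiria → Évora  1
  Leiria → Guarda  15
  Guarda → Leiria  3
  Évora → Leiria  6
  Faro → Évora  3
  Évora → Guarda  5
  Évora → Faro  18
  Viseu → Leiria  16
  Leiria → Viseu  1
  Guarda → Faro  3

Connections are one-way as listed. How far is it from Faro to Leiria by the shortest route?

9

Candidate routes:
Faro → Évora → Leiria: 3 + 6 = 9
Faro → Évora → Guarda → Leiria: 3 + 5 + 3 = 11
Faro → Guarda → Leiria: 8 + 3 = 11
Best route has total 9 km.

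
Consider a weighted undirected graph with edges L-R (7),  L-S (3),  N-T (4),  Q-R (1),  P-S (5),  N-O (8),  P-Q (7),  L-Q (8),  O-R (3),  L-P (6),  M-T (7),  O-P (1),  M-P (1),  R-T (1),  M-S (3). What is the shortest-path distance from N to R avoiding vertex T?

11

A few of the N→R routes:
N-O-P-M-S-L-R: 8 + 1 + 1 + 3 + 3 + 7 = 23
N-O-R: 8 + 3 = 11
N-O-P-L-R: 8 + 1 + 6 + 7 = 22
N-O-P-Q-R: 8 + 1 + 7 + 1 = 17
Shortest: 11.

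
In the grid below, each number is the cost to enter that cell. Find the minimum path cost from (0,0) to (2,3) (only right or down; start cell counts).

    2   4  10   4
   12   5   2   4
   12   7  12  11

One optimal route is [0,0]→[0,1]→[1,1]→[1,2]→[1,3]→[2,3].
Its cost is 2 + 4 + 5 + 2 + 4 + 11 = 28.
For comparison, the top-then-right route costs 35.

28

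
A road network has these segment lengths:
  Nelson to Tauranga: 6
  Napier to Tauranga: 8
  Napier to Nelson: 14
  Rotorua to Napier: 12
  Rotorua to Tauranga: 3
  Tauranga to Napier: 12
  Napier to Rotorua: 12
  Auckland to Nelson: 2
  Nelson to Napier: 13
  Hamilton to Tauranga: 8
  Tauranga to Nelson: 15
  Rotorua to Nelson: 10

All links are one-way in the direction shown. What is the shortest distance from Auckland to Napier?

Candidate routes:
Auckland→Nelson→Napier: 2 + 13 = 15
Auckland→Nelson→Tauranga→Napier: 2 + 6 + 12 = 20
The minimum is 15.

15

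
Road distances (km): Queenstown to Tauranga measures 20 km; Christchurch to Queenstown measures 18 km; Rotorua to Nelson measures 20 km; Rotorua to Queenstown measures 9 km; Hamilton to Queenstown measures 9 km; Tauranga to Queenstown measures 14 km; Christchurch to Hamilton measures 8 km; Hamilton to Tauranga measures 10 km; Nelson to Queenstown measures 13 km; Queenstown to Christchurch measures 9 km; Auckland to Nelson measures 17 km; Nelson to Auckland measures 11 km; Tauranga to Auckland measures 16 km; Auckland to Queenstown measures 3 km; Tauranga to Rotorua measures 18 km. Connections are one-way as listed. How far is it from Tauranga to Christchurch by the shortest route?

Checking several routes:
Tauranga→Rotorua→Queenstown→Christchurch: 18 + 9 + 9 = 36
Tauranga→Auckland→Queenstown→Christchurch: 16 + 3 + 9 = 28
Tauranga→Auckland→Nelson→Queenstown→Christchurch: 16 + 17 + 13 + 9 = 55
Tauranga→Queenstown→Christchurch: 14 + 9 = 23
Shortest: 23 km.

23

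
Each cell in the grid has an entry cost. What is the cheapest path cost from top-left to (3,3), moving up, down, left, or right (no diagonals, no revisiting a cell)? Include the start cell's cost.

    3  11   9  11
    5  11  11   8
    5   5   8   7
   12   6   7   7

Best path: [0,0] → [1,0] → [2,0] → [2,1] → [3,1] → [3,2] → [3,3]
Cost: 3 + 5 + 5 + 5 + 6 + 7 + 7 = 38

38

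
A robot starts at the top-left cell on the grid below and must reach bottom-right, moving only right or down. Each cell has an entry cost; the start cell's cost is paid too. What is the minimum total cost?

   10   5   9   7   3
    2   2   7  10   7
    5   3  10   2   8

37

Path r0c0 → r1c0 → r1c1 → r2c1 → r2c2 → r2c3 → r2c4: 10 + 2 + 2 + 3 + 10 + 2 + 8 = 37.
For comparison, the top-then-right route costs 49.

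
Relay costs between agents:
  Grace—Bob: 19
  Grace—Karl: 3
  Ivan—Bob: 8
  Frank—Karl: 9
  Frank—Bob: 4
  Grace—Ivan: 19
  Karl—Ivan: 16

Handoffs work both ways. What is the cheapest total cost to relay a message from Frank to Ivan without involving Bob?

Paths from Frank to Ivan avoiding Bob:
Frank -> Karl -> Ivan: 9 + 16 = 25
Frank -> Karl -> Grace -> Ivan: 9 + 3 + 19 = 31
Shortest: 25.

25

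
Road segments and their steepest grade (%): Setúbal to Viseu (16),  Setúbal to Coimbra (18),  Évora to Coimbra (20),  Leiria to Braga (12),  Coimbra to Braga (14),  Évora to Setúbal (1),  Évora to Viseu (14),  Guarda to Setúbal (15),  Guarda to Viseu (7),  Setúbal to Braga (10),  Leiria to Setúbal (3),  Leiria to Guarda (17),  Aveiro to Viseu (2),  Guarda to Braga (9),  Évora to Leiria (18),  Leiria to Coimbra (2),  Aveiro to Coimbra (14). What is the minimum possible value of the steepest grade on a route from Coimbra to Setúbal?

Checking several routes:
Coimbra -> Aveiro -> Viseu -> Guarda -> Braga -> Setúbal: max(14, 2, 7, 9, 10) = 14
Coimbra -> Leiria -> Braga -> Guarda -> Viseu -> Évora -> Setúbal: max(2, 12, 9, 7, 14, 1) = 14
Coimbra -> Aveiro -> Viseu -> Guarda -> Braga -> Leiria -> Setúbal: max(14, 2, 7, 9, 12, 3) = 14
Coimbra -> Leiria -> Braga -> Setúbal: max(2, 12, 10) = 12
Coimbra -> Leiria -> Setúbal: max(2, 3) = 3
Best route has worst link 3%.

3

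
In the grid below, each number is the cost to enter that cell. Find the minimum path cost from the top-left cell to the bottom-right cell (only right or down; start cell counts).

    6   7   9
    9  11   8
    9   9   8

38

One optimal route is [0,0] [0,1] [0,2] [1,2] [2,2].
Its cost is 6 + 7 + 9 + 8 + 8 = 38.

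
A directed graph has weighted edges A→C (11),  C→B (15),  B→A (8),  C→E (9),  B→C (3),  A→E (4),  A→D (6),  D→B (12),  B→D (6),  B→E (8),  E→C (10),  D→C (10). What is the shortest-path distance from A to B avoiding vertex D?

26

Routes from A to B avoiding D:
A -> C -> B: 11 + 15 = 26
A -> E -> C -> B: 4 + 10 + 15 = 29
Shortest: 26.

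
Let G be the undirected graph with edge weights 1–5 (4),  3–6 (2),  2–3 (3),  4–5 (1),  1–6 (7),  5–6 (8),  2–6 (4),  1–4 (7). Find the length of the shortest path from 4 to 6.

9

Routes from 4 to 6:
4→1→6: 7 + 7 = 14
4→5→6: 1 + 8 = 9
4→1→5→6: 7 + 4 + 8 = 19
4→5→1→6: 1 + 4 + 7 = 12
Best route has total 9.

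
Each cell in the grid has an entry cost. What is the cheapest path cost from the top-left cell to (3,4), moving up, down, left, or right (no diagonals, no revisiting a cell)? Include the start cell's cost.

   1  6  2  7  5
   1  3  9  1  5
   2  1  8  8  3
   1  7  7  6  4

Take [0,0]→[1,0]→[1,1]→[1,2]→[1,3]→[1,4]→[2,4]→[3,4] for a total of 1 + 1 + 3 + 9 + 1 + 5 + 3 + 4 = 27.

27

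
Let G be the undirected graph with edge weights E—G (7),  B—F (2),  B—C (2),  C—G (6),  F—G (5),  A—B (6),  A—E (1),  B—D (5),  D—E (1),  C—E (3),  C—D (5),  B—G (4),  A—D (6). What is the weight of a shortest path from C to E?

Comparing a few candidate routes:
C-B-D-E: 2 + 5 + 1 = 8
C-D-E: 5 + 1 = 6
C-E: 3
Best route has total 3.

3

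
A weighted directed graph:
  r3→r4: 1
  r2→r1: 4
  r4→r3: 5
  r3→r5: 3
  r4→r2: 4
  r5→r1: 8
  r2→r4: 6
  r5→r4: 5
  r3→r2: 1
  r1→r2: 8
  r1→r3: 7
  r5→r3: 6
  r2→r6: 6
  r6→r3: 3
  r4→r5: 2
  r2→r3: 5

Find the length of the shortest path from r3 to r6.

Candidate routes:
r3 → r5 → r1 → r2 → r6: 3 + 8 + 8 + 6 = 25
r3 → r4 → r2 → r6: 1 + 4 + 6 = 11
r3 → r2 → r6: 1 + 6 = 7
r3 → r5 → r4 → r2 → r6: 3 + 5 + 4 + 6 = 18
r3 → r4 → r5 → r1 → r2 → r6: 1 + 2 + 8 + 8 + 6 = 25
Shortest: 7.

7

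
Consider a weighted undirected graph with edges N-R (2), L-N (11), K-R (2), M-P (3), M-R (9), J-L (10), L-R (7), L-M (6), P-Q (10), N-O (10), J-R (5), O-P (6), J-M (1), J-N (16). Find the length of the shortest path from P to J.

Comparing a few candidate routes:
P -> O -> N -> R -> J: 6 + 10 + 2 + 5 = 23
P -> M -> J: 3 + 1 = 4
P -> M -> L -> N -> R -> J: 3 + 6 + 11 + 2 + 5 = 27
P -> M -> R -> J: 3 + 9 + 5 = 17
P -> M -> L -> J: 3 + 6 + 10 = 19
P -> M -> L -> R -> J: 3 + 6 + 7 + 5 = 21
Shortest: 4.

4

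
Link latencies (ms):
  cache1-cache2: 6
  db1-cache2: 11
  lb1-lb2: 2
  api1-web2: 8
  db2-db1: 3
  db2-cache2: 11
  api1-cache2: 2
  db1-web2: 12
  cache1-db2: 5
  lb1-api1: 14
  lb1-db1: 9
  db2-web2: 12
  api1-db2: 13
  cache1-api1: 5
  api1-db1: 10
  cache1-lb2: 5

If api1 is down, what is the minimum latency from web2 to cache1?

A few of the web2→cache1 routes:
web2 → db2 → db1 → lb1 → lb2 → cache1: 12 + 3 + 9 + 2 + 5 = 31
web2 → db2 → cache1: 12 + 5 = 17
web2 → db1 → lb1 → lb2 → cache1: 12 + 9 + 2 + 5 = 28
web2 → db1 → cache2 → cache1: 12 + 11 + 6 = 29
web2 → db2 → cache2 → cache1: 12 + 11 + 6 = 29
web2 → db1 → db2 → cache1: 12 + 3 + 5 = 20
Best route has total 17 ms.

17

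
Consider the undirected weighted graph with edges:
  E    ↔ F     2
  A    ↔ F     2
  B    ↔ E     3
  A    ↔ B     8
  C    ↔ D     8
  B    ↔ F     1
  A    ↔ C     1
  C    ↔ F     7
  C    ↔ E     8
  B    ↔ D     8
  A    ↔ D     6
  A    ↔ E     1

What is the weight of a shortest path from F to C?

3

Checking several routes:
F - E - A - C: 2 + 1 + 1 = 4
F - A - C: 2 + 1 = 3
F - B - E - A - C: 1 + 3 + 1 + 1 = 6
F - E - C: 2 + 8 = 10
F - C: 7
Best route has total 3.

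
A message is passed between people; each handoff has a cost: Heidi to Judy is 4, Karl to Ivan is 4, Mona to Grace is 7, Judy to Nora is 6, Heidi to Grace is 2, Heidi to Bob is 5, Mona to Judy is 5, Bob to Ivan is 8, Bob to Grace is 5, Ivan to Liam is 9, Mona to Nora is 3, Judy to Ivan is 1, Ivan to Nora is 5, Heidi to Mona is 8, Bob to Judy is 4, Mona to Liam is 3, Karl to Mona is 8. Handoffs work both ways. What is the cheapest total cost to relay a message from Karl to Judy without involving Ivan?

13

Checking several routes:
Karl → Mona → Judy: 8 + 5 = 13
Karl → Mona → Heidi → Judy: 8 + 8 + 4 = 20
Karl → Mona → Nora → Judy: 8 + 3 + 6 = 17
Shortest: 13.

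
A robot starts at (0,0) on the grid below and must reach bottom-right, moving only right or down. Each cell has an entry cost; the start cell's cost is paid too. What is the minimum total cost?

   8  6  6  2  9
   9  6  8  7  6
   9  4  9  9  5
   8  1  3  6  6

40

One optimal route is (0,0) -> (0,1) -> (1,1) -> (2,1) -> (3,1) -> (3,2) -> (3,3) -> (3,4).
Its cost is 8 + 6 + 6 + 4 + 1 + 3 + 6 + 6 = 40.
For comparison, the top-then-right route costs 48.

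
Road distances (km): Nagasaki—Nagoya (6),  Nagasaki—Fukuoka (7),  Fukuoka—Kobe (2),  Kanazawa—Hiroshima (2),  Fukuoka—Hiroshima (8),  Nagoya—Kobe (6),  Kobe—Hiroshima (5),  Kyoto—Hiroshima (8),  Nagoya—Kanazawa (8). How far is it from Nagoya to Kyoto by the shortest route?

Comparing a few candidate routes:
Nagoya - Kobe - Hiroshima - Kyoto: 6 + 5 + 8 = 19
Nagoya - Nagasaki - Fukuoka - Kobe - Hiroshima - Kyoto: 6 + 7 + 2 + 5 + 8 = 28
Nagoya - Kanazawa - Hiroshima - Kyoto: 8 + 2 + 8 = 18
Nagoya - Kobe - Fukuoka - Hiroshima - Kyoto: 6 + 2 + 8 + 8 = 24
The minimum is 18 km.

18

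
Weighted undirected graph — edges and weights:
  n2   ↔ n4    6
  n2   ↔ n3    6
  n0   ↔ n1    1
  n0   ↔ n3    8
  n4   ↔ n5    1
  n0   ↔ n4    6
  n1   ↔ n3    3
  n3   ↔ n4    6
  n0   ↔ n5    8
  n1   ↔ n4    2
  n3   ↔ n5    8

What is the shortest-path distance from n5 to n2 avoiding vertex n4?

14

Paths from n5 to n2 avoiding n4:
n5→n0→n3→n2: 8 + 8 + 6 = 22
n5→n0→n1→n3→n2: 8 + 1 + 3 + 6 = 18
n5→n3→n2: 8 + 6 = 14
Best route has total 14.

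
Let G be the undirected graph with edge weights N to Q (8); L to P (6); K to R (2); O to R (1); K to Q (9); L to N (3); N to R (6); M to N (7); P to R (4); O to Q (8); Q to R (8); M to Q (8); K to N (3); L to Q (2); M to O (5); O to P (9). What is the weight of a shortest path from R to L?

8

Comparing a few candidate routes:
R → K → N → L: 2 + 3 + 3 = 8
R → Q → L: 8 + 2 = 10
R → N → L: 6 + 3 = 9
Best route has total 8.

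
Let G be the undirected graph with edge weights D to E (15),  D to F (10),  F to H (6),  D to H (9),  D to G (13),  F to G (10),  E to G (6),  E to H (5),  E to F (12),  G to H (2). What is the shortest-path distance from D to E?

14

A few of the D→E routes:
D → H → E: 9 + 5 = 14
D → H → G → E: 9 + 2 + 6 = 17
D → G → E: 13 + 6 = 19
D → E: 15
The minimum is 14.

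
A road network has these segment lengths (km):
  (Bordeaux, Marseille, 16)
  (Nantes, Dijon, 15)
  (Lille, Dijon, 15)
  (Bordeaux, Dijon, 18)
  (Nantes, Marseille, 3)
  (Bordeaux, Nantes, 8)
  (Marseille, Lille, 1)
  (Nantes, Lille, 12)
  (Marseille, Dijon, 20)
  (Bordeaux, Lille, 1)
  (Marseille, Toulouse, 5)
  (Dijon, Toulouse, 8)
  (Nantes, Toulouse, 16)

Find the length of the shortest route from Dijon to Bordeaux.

15

Some routes from Dijon to Bordeaux:
Dijon - Nantes - Marseille - Lille - Bordeaux: 15 + 3 + 1 + 1 = 20
Dijon - Bordeaux: 18
Dijon - Nantes - Bordeaux: 15 + 8 = 23
Dijon - Toulouse - Marseille - Lille - Bordeaux: 8 + 5 + 1 + 1 = 15
Dijon - Marseille - Lille - Bordeaux: 20 + 1 + 1 = 22
Dijon - Lille - Bordeaux: 15 + 1 = 16
Best route has total 15 km.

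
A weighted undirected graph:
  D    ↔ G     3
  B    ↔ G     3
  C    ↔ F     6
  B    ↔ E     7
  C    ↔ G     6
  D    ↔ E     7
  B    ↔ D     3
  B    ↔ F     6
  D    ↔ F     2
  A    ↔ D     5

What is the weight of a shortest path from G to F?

5

Checking several routes:
G→B→D→F: 3 + 3 + 2 = 8
G→D→B→F: 3 + 3 + 6 = 12
G→C→F: 6 + 6 = 12
G→D→F: 3 + 2 = 5
G→B→E→D→F: 3 + 7 + 7 + 2 = 19
G→B→F: 3 + 6 = 9
Best route has total 5.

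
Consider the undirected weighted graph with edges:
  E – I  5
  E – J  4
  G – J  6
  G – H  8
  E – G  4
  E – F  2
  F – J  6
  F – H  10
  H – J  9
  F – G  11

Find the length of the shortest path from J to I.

Some routes from J to I:
J -> F -> E -> I: 6 + 2 + 5 = 13
J -> E -> I: 4 + 5 = 9
J -> G -> F -> E -> I: 6 + 11 + 2 + 5 = 24
J -> G -> E -> I: 6 + 4 + 5 = 15
Best route has total 9.

9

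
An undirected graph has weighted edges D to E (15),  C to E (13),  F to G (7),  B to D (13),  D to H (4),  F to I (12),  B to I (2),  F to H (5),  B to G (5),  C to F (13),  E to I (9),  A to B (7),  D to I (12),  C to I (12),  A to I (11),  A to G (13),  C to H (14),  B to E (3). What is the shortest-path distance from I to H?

Some routes from I to H:
I-B-D-H: 2 + 13 + 4 = 19
I-B-E-D-H: 2 + 3 + 15 + 4 = 24
I-C-H: 12 + 14 = 26
I-F-H: 12 + 5 = 17
I-B-G-F-H: 2 + 5 + 7 + 5 = 19
I-D-H: 12 + 4 = 16
The minimum is 16.

16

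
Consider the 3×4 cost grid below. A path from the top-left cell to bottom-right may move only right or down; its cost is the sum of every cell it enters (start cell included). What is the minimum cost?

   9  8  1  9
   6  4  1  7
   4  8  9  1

27

Cheapest: (0,0) (0,1) (0,2) (1,2) (1,3) (2,3)
  9 + 8 + 1 + 1 + 7 + 1 = 27
(Top row then right column would cost 35.)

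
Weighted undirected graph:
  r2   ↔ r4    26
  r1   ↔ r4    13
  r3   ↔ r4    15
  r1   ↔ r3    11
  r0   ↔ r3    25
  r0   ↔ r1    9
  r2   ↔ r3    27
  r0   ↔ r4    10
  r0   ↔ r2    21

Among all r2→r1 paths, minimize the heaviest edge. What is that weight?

Some routes from r2 to r1:
r2→r0→r3→r4→r1: max(21, 25, 15, 13) = 25
r2→r0→r1: max(21, 9) = 21
r2→r4→r1: max(26, 13) = 26
r2→r0→r4→r1: max(21, 10, 13) = 21
r2→r0→r3→r1: max(21, 25, 11) = 25
r2→r0→r4→r3→r1: max(21, 10, 15, 11) = 21
The minimum achievable maximum is 21.

21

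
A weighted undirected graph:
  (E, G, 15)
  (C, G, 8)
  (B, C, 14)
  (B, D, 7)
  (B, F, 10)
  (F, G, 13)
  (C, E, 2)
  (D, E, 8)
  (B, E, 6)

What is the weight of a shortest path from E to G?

Some routes from E to G:
E→C→G: 2 + 8 = 10
E→G: 15
E→B→C→G: 6 + 14 + 8 = 28
Best route has total 10.

10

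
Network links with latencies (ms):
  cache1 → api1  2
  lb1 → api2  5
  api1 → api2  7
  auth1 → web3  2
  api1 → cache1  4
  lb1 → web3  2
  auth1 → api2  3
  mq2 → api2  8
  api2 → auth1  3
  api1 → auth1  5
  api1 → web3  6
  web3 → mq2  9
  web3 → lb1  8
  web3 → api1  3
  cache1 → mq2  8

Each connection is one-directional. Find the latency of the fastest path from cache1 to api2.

Comparing a few candidate routes:
cache1 → api1 → auth1 → web3 → lb1 → api2: 2 + 5 + 2 + 8 + 5 = 22
cache1 → mq2 → api2: 8 + 8 = 16
cache1 → api1 → auth1 → api2: 2 + 5 + 3 = 10
cache1 → api1 → web3 → lb1 → api2: 2 + 6 + 8 + 5 = 21
cache1 → api1 → web3 → mq2 → api2: 2 + 6 + 9 + 8 = 25
cache1 → api1 → api2: 2 + 7 = 9
Best route has total 9 ms.

9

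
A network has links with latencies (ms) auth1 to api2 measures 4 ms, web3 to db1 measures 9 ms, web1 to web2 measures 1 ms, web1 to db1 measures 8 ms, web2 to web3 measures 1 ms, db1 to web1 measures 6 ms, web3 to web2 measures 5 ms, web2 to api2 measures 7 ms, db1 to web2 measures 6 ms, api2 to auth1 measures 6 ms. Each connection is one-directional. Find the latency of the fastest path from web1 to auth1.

Candidate routes:
web1 -> db1 -> web2 -> api2 -> auth1: 8 + 6 + 7 + 6 = 27
web1 -> web2 -> api2 -> auth1: 1 + 7 + 6 = 14
Shortest: 14 ms.

14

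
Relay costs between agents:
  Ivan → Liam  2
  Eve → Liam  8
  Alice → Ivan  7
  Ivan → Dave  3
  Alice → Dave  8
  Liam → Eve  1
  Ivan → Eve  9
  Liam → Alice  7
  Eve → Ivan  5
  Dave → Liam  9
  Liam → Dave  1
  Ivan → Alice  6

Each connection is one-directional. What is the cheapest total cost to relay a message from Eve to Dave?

Checking several routes:
Eve-Liam-Dave: 8 + 1 = 9
Eve-Ivan-Dave: 5 + 3 = 8
Eve-Ivan-Liam-Dave: 5 + 2 + 1 = 8
Eve-Ivan-Alice-Dave: 5 + 6 + 8 = 19
Best route has total 8.

8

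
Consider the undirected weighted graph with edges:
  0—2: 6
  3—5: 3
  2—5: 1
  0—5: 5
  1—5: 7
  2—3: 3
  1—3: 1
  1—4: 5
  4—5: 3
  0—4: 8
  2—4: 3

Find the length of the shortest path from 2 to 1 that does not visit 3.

Checking several routes:
2 → 4 → 5 → 1: 3 + 3 + 7 = 13
2 → 5 → 1: 1 + 7 = 8
2 → 5 → 4 → 1: 1 + 3 + 5 = 9
2 → 0 → 5 → 1: 6 + 5 + 7 = 18
2 → 4 → 1: 3 + 5 = 8
2 → 0 → 4 → 1: 6 + 8 + 5 = 19
Best route has total 8.

8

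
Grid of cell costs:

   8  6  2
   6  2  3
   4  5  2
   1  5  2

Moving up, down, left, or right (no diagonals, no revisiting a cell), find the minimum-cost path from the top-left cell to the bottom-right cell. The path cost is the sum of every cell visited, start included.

Take r0c0→r0c1→r0c2→r1c2→r2c2→r3c2 for a total of 8 + 6 + 2 + 3 + 2 + 2 = 23.

23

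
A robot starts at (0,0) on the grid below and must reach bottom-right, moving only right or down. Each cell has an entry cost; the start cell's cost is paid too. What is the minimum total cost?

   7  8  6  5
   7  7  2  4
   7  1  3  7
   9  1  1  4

Best path: [0,0] → [1,0] → [1,1] → [2,1] → [3,1] → [3,2] → [3,3]
Cost: 7 + 7 + 7 + 1 + 1 + 1 + 4 = 28

28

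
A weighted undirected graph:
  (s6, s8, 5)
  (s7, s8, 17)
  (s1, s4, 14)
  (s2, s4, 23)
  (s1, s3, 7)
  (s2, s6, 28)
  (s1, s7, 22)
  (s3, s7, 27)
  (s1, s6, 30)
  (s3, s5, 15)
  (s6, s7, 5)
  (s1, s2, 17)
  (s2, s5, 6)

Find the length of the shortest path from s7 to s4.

Comparing a few candidate routes:
s7 → s3 → s1 → s4: 27 + 7 + 14 = 48
s7 → s6 → s1 → s4: 5 + 30 + 14 = 49
s7 → s1 → s4: 22 + 14 = 36
s7 → s6 → s2 → s4: 5 + 28 + 23 = 56
s7 → s1 → s2 → s4: 22 + 17 + 23 = 62
Shortest: 36.

36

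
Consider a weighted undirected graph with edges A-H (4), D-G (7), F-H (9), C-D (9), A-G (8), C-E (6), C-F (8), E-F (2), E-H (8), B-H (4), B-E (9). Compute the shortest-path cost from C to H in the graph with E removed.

Candidate routes:
C→D→G→A→H: 9 + 7 + 8 + 4 = 28
C→F→H: 8 + 9 = 17
Best route has total 17.

17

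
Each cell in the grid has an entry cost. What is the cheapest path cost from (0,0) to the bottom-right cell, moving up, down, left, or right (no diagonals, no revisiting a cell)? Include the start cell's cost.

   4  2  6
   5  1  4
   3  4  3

14

Take (0,0) (0,1) (1,1) (1,2) (2,2) for a total of 4 + 2 + 1 + 4 + 3 = 14.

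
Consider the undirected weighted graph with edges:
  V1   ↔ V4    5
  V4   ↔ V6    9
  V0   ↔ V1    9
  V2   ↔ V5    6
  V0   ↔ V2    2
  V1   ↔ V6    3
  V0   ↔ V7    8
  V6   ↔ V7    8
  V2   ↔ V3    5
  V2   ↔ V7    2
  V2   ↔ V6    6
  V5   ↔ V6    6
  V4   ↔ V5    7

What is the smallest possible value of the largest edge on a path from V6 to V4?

Checking several routes:
V6-V7-V0-V2-V5-V4: max(8, 8, 2, 6, 7) = 8
V6-V5-V4: max(6, 7) = 7
V6-V2-V5-V4: max(6, 6, 7) = 7
V6-V7-V2-V5-V4: max(8, 2, 6, 7) = 8
V6-V1-V4: max(3, 5) = 5
Smallest bottleneck: 5.

5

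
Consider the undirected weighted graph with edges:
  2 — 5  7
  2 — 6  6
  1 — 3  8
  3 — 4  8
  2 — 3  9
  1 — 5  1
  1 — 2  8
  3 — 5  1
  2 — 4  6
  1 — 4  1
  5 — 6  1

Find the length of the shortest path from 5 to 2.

7

Some routes from 5 to 2:
5 - 1 - 4 - 2: 1 + 1 + 6 = 8
5 - 6 - 2: 1 + 6 = 7
5 - 2: 7
Shortest: 7.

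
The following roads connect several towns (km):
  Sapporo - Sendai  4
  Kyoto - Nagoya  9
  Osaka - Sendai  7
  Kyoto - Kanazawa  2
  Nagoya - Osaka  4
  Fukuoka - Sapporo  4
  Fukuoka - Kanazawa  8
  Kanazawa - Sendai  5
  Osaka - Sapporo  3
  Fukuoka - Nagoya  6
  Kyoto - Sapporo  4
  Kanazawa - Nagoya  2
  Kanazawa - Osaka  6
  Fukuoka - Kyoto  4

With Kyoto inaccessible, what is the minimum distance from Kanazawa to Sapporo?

Checking several routes:
Kanazawa - Sendai - Osaka - Sapporo: 5 + 7 + 3 = 15
Kanazawa - Nagoya - Osaka - Sapporo: 2 + 4 + 3 = 9
Kanazawa - Nagoya - Fukuoka - Sapporo: 2 + 6 + 4 = 12
Kanazawa - Sendai - Sapporo: 5 + 4 = 9
Kanazawa - Fukuoka - Sapporo: 8 + 4 = 12
Kanazawa - Osaka - Sapporo: 6 + 3 = 9
The minimum is 9 km.

9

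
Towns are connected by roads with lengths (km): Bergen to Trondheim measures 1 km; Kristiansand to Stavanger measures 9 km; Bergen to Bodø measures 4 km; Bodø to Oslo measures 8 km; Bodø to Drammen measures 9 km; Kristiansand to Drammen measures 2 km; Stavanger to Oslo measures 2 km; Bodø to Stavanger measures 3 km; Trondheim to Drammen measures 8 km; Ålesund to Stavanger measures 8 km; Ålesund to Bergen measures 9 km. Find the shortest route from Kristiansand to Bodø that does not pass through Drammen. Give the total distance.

Paths from Kristiansand to Bodø avoiding Drammen:
Kristiansand-Stavanger-Ålesund-Bergen-Bodø: 9 + 8 + 9 + 4 = 30
Kristiansand-Stavanger-Bodø: 9 + 3 = 12
Kristiansand-Stavanger-Oslo-Bodø: 9 + 2 + 8 = 19
The minimum is 12 km.

12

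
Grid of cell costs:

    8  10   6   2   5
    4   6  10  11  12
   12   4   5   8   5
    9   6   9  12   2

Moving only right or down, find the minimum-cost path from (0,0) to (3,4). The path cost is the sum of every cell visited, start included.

42

One optimal route is r0c0 → r1c0 → r1c1 → r2c1 → r2c2 → r2c3 → r2c4 → r3c4.
Its cost is 8 + 4 + 6 + 4 + 5 + 8 + 5 + 2 = 42.
(Top row then right column would cost 50.)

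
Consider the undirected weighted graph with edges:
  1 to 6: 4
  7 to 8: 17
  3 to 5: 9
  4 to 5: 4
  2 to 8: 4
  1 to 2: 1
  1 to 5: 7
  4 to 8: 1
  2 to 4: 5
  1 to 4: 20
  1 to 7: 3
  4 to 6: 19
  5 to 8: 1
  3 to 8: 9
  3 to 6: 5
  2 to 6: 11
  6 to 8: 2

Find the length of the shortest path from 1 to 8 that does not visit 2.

6

A few of the 1→8 routes:
1→6→8: 4 + 2 = 6
1→5→8: 7 + 1 = 8
1→5→4→8: 7 + 4 + 1 = 12
1→6→3→8: 4 + 5 + 9 = 18
The minimum is 6.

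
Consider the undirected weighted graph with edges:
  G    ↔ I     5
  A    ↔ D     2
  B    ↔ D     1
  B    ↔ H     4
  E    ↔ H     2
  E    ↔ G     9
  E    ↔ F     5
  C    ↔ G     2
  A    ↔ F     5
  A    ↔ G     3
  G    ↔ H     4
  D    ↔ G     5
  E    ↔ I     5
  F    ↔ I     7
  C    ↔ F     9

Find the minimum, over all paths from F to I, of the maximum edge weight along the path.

5

Checking several routes:
F - A - D - G - I: max(5, 2, 5, 5) = 5
F - A - D - B - H - E - I: max(5, 2, 1, 4, 2, 5) = 5
F - A - D - B - H - G - I: max(5, 2, 1, 4, 4, 5) = 5
F - A - G - H - E - I: max(5, 3, 4, 2, 5) = 5
F - A - D - G - H - E - I: max(5, 2, 5, 4, 2, 5) = 5
F - A - G - D - B - H - E - I: max(5, 3, 5, 1, 4, 2, 5) = 5
Best route has worst link 5.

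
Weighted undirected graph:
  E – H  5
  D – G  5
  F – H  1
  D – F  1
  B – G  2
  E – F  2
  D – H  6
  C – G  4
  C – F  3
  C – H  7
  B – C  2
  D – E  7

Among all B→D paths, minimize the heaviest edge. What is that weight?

Some routes from B to D:
B -> C -> F -> D: max(2, 3, 1) = 3
B -> G -> C -> F -> D: max(2, 4, 3, 1) = 4
B -> C -> F -> H -> D: max(2, 3, 1, 6) = 6
B -> C -> G -> D: max(2, 4, 5) = 5
B -> G -> D: max(2, 5) = 5
Best route has worst link 3.

3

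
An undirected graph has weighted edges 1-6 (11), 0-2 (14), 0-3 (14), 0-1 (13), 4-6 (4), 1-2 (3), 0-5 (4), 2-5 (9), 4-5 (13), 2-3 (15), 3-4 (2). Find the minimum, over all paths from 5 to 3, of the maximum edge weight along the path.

A few of the 5→3 routes:
5 -> 4 -> 3: max(13, 2) = 13
5 -> 2 -> 1 -> 6 -> 4 -> 3: max(9, 3, 11, 4, 2) = 11
5 -> 0 -> 3: max(4, 14) = 14
5 -> 0 -> 1 -> 6 -> 4 -> 3: max(4, 13, 11, 4, 2) = 13
The minimum achievable maximum is 11.

11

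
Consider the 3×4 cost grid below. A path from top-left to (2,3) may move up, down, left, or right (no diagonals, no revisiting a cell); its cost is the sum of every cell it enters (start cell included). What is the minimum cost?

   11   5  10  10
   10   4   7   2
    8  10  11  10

39

Cheapest: (0,0) (0,1) (1,1) (1,2) (1,3) (2,3)
  11 + 5 + 4 + 7 + 2 + 10 = 39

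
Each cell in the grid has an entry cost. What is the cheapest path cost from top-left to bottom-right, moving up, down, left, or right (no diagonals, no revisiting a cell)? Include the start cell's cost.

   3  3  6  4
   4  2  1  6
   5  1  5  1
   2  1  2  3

Best path: (0,0) (0,1) (1,1) (2,1) (3,1) (3,2) (3,3)
Cost: 3 + 3 + 2 + 1 + 1 + 2 + 3 = 15

15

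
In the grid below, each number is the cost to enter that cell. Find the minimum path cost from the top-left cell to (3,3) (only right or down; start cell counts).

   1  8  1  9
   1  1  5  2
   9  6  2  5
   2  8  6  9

Path (0,0) → (1,0) → (1,1) → (1,2) → (1,3) → (2,3) → (3,3): 1 + 1 + 1 + 5 + 2 + 5 + 9 = 24.
(Top row then right column would cost 35.)

24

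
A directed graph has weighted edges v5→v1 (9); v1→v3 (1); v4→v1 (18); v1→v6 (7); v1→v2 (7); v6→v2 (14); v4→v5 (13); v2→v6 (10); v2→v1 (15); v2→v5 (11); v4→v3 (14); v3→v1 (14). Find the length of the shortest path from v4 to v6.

Comparing a few candidate routes:
v4→v1→v6: 18 + 7 = 25
v4→v1→v2→v6: 18 + 7 + 10 = 35
v4→v5→v1→v6: 13 + 9 + 7 = 29
v4→v3→v1→v6: 14 + 14 + 7 = 35
Best route has total 25.

25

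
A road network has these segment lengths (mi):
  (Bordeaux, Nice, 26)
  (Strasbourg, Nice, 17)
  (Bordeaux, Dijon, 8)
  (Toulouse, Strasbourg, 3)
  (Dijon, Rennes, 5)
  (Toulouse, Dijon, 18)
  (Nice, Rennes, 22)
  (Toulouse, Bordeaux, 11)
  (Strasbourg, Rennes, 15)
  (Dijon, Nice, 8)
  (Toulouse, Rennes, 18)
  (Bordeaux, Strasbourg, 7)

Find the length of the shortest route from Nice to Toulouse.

20

A few of the Nice→Toulouse routes:
Nice-Dijon-Rennes-Toulouse: 8 + 5 + 18 = 31
Nice-Dijon-Bordeaux-Toulouse: 8 + 8 + 11 = 27
Nice-Dijon-Toulouse: 8 + 18 = 26
Nice-Dijon-Bordeaux-Strasbourg-Toulouse: 8 + 8 + 7 + 3 = 26
Nice-Strasbourg-Toulouse: 17 + 3 = 20
Nice-Dijon-Rennes-Strasbourg-Toulouse: 8 + 5 + 15 + 3 = 31
The minimum is 20 mi.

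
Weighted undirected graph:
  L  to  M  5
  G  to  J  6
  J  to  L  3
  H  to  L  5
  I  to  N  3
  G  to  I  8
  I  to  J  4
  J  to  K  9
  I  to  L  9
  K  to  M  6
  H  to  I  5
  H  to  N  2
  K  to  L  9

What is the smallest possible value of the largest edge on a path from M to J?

Some routes from M to J:
M → L → H → N → I → J: max(5, 5, 2, 3, 4) = 5
M → L → H → I → J: max(5, 5, 5, 4) = 5
M → L → J: max(5, 3) = 5
The minimum achievable maximum is 5.

5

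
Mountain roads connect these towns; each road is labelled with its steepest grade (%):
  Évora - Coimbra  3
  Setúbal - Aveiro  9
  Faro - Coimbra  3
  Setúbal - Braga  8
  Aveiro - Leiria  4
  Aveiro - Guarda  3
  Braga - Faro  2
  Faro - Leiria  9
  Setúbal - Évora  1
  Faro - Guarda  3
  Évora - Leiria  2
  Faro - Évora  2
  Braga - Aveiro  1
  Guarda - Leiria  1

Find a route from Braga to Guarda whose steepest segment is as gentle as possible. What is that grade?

Comparing a few candidate routes:
Braga-Faro-Coimbra-Évora-Leiria-Guarda: max(2, 3, 3, 2, 1) = 3
Braga-Faro-Guarda: max(2, 3) = 3
Braga-Faro-Évora-Leiria-Guarda: max(2, 2, 2, 1) = 2
Braga-Aveiro-Leiria-Évora-Faro-Guarda: max(1, 4, 2, 2, 3) = 4
Braga-Aveiro-Leiria-Guarda: max(1, 4, 1) = 4
Braga-Aveiro-Guarda: max(1, 3) = 3
The minimum achievable maximum is 2%.

2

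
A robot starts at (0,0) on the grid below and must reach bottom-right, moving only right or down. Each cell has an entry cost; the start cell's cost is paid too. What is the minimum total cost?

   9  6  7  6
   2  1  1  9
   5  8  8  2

23

One optimal route is (0,0)→(1,0)→(1,1)→(1,2)→(2,2)→(2,3).
Its cost is 9 + 2 + 1 + 1 + 8 + 2 = 23.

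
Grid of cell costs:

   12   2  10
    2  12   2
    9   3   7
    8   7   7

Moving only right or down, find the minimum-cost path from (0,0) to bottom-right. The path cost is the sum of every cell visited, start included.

40

Path [0,0] [0,1] [0,2] [1,2] [2,2] [3,2]: 12 + 2 + 10 + 2 + 7 + 7 = 40.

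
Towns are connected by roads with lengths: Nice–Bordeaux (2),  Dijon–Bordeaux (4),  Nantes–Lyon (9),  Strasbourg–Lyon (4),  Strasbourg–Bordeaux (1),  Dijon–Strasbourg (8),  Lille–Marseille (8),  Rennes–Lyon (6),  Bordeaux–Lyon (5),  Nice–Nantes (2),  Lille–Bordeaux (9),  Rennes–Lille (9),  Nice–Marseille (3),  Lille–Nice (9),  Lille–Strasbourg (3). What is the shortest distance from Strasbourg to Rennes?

10

Checking several routes:
Strasbourg → Lille → Rennes: 3 + 9 = 12
Strasbourg → Lyon → Rennes: 4 + 6 = 10
Strasbourg → Bordeaux → Lyon → Rennes: 1 + 5 + 6 = 12
Shortest: 10.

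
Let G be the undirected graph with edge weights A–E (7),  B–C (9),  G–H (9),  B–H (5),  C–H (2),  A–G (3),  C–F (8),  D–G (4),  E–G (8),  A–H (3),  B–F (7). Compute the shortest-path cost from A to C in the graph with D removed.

Some routes from A to C avoiding D:
A → G → H → C: 3 + 9 + 2 = 14
A → H → B → F → C: 3 + 5 + 7 + 8 = 23
A → H → C: 3 + 2 = 5
A → H → B → C: 3 + 5 + 9 = 17
A → G → H → B → C: 3 + 9 + 5 + 9 = 26
Best route has total 5.

5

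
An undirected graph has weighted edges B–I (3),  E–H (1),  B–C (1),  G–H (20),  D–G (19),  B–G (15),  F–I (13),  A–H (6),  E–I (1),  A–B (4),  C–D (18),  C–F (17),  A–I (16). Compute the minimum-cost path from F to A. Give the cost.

Comparing a few candidate routes:
F → I → E → H → A: 13 + 1 + 1 + 6 = 21
F → C → B → A: 17 + 1 + 4 = 22
F → I → B → A: 13 + 3 + 4 = 20
Shortest: 20.

20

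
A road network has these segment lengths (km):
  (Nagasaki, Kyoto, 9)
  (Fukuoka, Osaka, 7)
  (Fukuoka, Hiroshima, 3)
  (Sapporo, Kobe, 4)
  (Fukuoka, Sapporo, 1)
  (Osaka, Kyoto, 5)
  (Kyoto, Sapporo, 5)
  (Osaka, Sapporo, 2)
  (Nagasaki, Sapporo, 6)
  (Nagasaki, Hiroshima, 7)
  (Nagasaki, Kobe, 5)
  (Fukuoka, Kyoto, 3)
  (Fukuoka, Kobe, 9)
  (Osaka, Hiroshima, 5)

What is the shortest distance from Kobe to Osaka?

6

Comparing a few candidate routes:
Kobe -> Sapporo -> Fukuoka -> Osaka: 4 + 1 + 7 = 12
Kobe -> Sapporo -> Fukuoka -> Hiroshima -> Osaka: 4 + 1 + 3 + 5 = 13
Kobe -> Sapporo -> Fukuoka -> Kyoto -> Osaka: 4 + 1 + 3 + 5 = 13
Kobe -> Sapporo -> Osaka: 4 + 2 = 6
Kobe -> Fukuoka -> Sapporo -> Osaka: 9 + 1 + 2 = 12
Shortest: 6 km.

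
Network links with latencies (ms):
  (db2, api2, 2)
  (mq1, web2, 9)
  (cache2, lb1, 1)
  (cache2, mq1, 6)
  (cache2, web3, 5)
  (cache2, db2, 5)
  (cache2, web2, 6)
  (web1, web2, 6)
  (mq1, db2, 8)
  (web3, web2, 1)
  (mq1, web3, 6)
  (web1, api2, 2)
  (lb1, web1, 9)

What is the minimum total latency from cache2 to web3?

5

Comparing a few candidate routes:
cache2 → web2 → web3: 6 + 1 = 7
cache2 → db2 → api2 → web1 → web2 → web3: 5 + 2 + 2 + 6 + 1 = 16
cache2 → mq1 → web3: 6 + 6 = 12
cache2 → web3: 5
Shortest: 5 ms.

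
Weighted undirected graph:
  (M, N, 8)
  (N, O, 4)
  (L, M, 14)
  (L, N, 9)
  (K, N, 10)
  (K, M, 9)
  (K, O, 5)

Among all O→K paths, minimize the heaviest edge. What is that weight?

5

Paths from O to K:
O → K: max(5) = 5
O → N → M → K: max(4, 8, 9) = 9
O → N → L → M → K: max(4, 9, 14, 9) = 14
O → N → K: max(4, 10) = 10
Smallest bottleneck: 5.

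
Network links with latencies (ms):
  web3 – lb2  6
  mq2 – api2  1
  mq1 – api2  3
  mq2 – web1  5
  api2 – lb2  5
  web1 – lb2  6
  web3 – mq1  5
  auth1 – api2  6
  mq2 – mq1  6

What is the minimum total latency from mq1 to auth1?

Some routes from mq1 to auth1:
mq1→api2→auth1: 3 + 6 = 9
mq1→web3→lb2→api2→auth1: 5 + 6 + 5 + 6 = 22
mq1→mq2→api2→auth1: 6 + 1 + 6 = 13
The minimum is 9 ms.

9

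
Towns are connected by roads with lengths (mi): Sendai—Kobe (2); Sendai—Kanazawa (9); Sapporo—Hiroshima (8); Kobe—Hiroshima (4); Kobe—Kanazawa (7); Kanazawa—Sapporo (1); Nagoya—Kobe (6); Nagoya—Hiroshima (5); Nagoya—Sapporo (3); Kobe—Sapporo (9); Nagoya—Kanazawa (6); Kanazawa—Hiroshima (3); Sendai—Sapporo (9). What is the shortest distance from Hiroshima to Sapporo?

Checking several routes:
Hiroshima - Kanazawa - Sapporo: 3 + 1 = 4
Hiroshima - Kanazawa - Nagoya - Sapporo: 3 + 6 + 3 = 12
Hiroshima - Sapporo: 8
Hiroshima - Nagoya - Sapporo: 5 + 3 = 8
Shortest: 4 mi.

4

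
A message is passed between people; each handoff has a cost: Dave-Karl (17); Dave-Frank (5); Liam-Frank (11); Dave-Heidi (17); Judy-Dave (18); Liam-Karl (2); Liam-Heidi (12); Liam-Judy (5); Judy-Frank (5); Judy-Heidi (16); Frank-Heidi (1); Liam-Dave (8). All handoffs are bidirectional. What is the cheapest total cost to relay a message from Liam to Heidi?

A few of the Liam→Heidi routes:
Liam→Dave→Frank→Heidi: 8 + 5 + 1 = 14
Liam→Judy→Frank→Heidi: 5 + 5 + 1 = 11
Liam→Frank→Heidi: 11 + 1 = 12
Liam→Heidi: 12
Shortest: 11.

11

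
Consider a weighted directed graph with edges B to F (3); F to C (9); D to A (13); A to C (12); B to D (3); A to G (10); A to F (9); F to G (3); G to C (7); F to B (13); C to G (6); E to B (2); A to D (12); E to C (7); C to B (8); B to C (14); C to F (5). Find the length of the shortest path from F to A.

29

Candidate routes:
F-G-C-B-D-A: 3 + 7 + 8 + 3 + 13 = 34
F-C-B-D-A: 9 + 8 + 3 + 13 = 33
F-B-D-A: 13 + 3 + 13 = 29
The minimum is 29.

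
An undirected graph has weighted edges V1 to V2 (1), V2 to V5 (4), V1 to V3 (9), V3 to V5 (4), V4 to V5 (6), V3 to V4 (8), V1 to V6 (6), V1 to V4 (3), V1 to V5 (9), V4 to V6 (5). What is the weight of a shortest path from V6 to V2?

Comparing a few candidate routes:
V6→V1→V2: 6 + 1 = 7
V6→V4→V1→V2: 5 + 3 + 1 = 9
V6→V4→V5→V2: 5 + 6 + 4 = 15
The minimum is 7.

7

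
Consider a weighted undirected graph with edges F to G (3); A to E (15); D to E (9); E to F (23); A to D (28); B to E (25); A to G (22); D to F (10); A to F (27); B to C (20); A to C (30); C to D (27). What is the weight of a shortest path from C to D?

A few of the C→D routes:
C-A-E-D: 30 + 15 + 9 = 54
C-A-D: 30 + 28 = 58
C-B-E-D: 20 + 25 + 9 = 54
C-A-G-F-D: 30 + 22 + 3 + 10 = 65
C-A-F-D: 30 + 27 + 10 = 67
C-D: 27
Best route has total 27.

27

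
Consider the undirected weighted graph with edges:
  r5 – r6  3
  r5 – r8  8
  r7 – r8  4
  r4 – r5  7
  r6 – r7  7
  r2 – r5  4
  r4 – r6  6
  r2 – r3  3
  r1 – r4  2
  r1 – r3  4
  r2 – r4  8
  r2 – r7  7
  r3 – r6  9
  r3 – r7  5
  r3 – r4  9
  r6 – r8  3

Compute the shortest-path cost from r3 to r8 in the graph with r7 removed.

12

A few of the r3→r8 routes:
r3→r2→r5→r8: 3 + 4 + 8 = 15
r3→r6→r8: 9 + 3 = 12
r3→r1→r4→r6→r8: 4 + 2 + 6 + 3 = 15
r3→r2→r5→r6→r8: 3 + 4 + 3 + 3 = 13
r3→r4→r6→r8: 9 + 6 + 3 = 18
Best route has total 12.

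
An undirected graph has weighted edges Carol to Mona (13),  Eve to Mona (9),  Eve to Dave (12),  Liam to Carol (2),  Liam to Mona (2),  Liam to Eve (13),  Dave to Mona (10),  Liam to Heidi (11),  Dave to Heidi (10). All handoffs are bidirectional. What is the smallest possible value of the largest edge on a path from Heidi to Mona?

Some routes from Heidi to Mona:
Heidi-Liam-Carol-Mona: max(11, 2, 13) = 13
Heidi-Dave-Mona: max(10, 10) = 10
Heidi-Dave-Eve-Mona: max(10, 12, 9) = 12
Heidi-Liam-Mona: max(11, 2) = 11
The minimum achievable maximum is 10.

10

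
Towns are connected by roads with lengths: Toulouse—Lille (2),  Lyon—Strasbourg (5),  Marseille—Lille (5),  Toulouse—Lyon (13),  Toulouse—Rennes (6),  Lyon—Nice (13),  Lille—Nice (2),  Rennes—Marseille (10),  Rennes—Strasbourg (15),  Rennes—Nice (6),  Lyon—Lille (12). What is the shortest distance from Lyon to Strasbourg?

A few of the Lyon→Strasbourg routes:
Lyon -> Strasbourg: 5
Lyon -> Toulouse -> Lille -> Nice -> Rennes -> Strasbourg: 13 + 2 + 2 + 6 + 15 = 38
Lyon -> Lille -> Toulouse -> Rennes -> Strasbourg: 12 + 2 + 6 + 15 = 35
Lyon -> Toulouse -> Rennes -> Strasbourg: 13 + 6 + 15 = 34
Lyon -> Lille -> Nice -> Rennes -> Strasbourg: 12 + 2 + 6 + 15 = 35
Lyon -> Nice -> Rennes -> Strasbourg: 13 + 6 + 15 = 34
Shortest: 5.

5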